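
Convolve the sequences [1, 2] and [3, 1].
y[0] = 1×3 = 3; y[1] = 1×1 + 2×3 = 7; y[2] = 2×1 = 2

[3, 7, 2]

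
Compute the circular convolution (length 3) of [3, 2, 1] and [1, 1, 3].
Use y[k] = Σ_j a[j]·b[(k-j) mod 3]. y[0] = 3×1 + 2×3 + 1×1 = 10; y[1] = 3×1 + 2×1 + 1×3 = 8; y[2] = 3×3 + 2×1 + 1×1 = 12. Result: [10, 8, 12]

[10, 8, 12]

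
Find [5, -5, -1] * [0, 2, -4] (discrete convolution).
y[0] = 5×0 = 0; y[1] = 5×2 + -5×0 = 10; y[2] = 5×-4 + -5×2 + -1×0 = -30; y[3] = -5×-4 + -1×2 = 18; y[4] = -1×-4 = 4

[0, 10, -30, 18, 4]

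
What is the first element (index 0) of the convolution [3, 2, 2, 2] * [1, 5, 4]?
Use y[k] = Σ_i a[i]·b[k-i] at k=0. y[0] = 3×1 = 3

3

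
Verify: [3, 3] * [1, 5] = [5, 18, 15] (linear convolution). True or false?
Recompute linear convolution of [3, 3] and [1, 5]: y[0] = 3×1 = 3; y[1] = 3×5 + 3×1 = 18; y[2] = 3×5 = 15 → [3, 18, 15]. Compare to given [5, 18, 15]: they differ at index 0: given 5, correct 3, so answer: No

No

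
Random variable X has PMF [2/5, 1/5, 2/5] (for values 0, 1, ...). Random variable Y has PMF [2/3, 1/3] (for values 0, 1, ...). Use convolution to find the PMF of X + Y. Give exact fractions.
P(X+Y=k) = Σ_i P(X=i)·P(Y=k-i) — a convolution of [2/5, 1/5, 2/5] and [2/3, 1/3]. P(X+Y=0) = (2/5)×(2/3) = 4/15; P(X+Y=1) = (2/5)×(1/3) + (1/5)×(2/3) = 2/15 + 2/15 = 4/15; P(X+Y=2) = (1/5)×(1/3) + (2/5)×(2/3) = 1/15 + 4/15 = 1/3; P(X+Y=3) = (2/5)×(1/3) = 2/15. PMF: [4/15, 4/15, 1/3, 2/15] (sums to 1 ✓)

[4/15, 4/15, 1/3, 2/15]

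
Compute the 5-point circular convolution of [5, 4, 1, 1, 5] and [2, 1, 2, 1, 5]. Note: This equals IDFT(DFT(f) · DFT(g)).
Either evaluate y[k] = Σ_j f[j]·g[(k-j) mod 5] directly, or use IDFT(DFT(f) · DFT(g)). y[0] = 5×2 + 4×5 + 1×1 + 1×2 + 5×1 = 38; y[1] = 5×1 + 4×2 + 1×5 + 1×1 + 5×2 = 29; y[2] = 5×2 + 4×1 + 1×2 + 1×5 + 5×1 = 26; y[3] = 5×1 + 4×2 + 1×1 + 1×2 + 5×5 = 41; y[4] = 5×5 + 4×1 + 1×2 + 1×1 + 5×2 = 42. Result: [38, 29, 26, 41, 42]

[38, 29, 26, 41, 42]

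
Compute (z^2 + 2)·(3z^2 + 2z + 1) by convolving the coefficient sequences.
Ascending coefficients: a = [2, 0, 1], b = [1, 2, 3]. c[0] = 2×1 = 2; c[1] = 2×2 + 0×1 = 4; c[2] = 2×3 + 0×2 + 1×1 = 7; c[3] = 0×3 + 1×2 = 2; c[4] = 1×3 = 3. Result coefficients: [2, 4, 7, 2, 3] → 3z^4 + 2z^3 + 7z^2 + 4z + 2

3z^4 + 2z^3 + 7z^2 + 4z + 2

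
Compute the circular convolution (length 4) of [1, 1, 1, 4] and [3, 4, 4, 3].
Use y[k] = Σ_j s[j]·t[(k-j) mod 4]. y[0] = 1×3 + 1×3 + 1×4 + 4×4 = 26; y[1] = 1×4 + 1×3 + 1×3 + 4×4 = 26; y[2] = 1×4 + 1×4 + 1×3 + 4×3 = 23; y[3] = 1×3 + 1×4 + 1×4 + 4×3 = 23. Result: [26, 26, 23, 23]

[26, 26, 23, 23]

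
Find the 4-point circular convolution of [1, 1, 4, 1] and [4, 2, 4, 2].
Use y[k] = Σ_j s[j]·t[(k-j) mod 4]. y[0] = 1×4 + 1×2 + 4×4 + 1×2 = 24; y[1] = 1×2 + 1×4 + 4×2 + 1×4 = 18; y[2] = 1×4 + 1×2 + 4×4 + 1×2 = 24; y[3] = 1×2 + 1×4 + 4×2 + 1×4 = 18. Result: [24, 18, 24, 18]

[24, 18, 24, 18]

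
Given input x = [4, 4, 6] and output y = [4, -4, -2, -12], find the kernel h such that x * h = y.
Output length 4 = len(x) + len(h) - 1 ⇒ len(h) = 2. Solve h forward using h[k] = (y[k] - Σ_{i≥1} x[i]·h[k-i]) / x[0]: h[0] = y[0] / x[0] = 4 / 4 = 1; h[1] = (y[1] - 4×1) / x[0] = (-4 - 4×1) / 4 = -2. So h = [1, -2]. Forward-check [4, 4, 6] * [1, -2]: y[0] = 4×1 = 4; y[1] = 4×-2 + 4×1 = -4; y[2] = 4×-2 + 6×1 = -2; y[3] = 6×-2 = -12 → [4, -4, -2, -12] ✓

[1, -2]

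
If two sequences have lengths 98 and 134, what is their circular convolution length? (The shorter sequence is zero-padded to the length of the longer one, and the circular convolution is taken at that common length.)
Circular convolution (zero-padding the shorter input) has length max(m, n) = max(98, 134) = 134

134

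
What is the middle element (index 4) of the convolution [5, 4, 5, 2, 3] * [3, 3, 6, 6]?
Use y[k] = Σ_i a[i]·b[k-i] at k=4. y[4] = 4×6 + 5×6 + 2×3 + 3×3 = 69

69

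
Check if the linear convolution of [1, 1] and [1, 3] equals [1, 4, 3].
Recompute linear convolution of [1, 1] and [1, 3]: y[0] = 1×1 = 1; y[1] = 1×3 + 1×1 = 4; y[2] = 1×3 = 3 → [1, 4, 3]. Given [1, 4, 3] matches, so answer: Yes

Yes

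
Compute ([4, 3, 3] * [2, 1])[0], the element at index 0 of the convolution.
Use y[k] = Σ_i a[i]·b[k-i] at k=0. y[0] = 4×2 = 8

8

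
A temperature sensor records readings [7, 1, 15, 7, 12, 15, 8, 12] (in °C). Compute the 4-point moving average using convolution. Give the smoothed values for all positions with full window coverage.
4-point moving average kernel = [1, 1, 1, 1]. Apply in 'valid' mode (full window coverage): avg[0] = (7 + 1 + 15 + 7) / 4 = 7.5; avg[1] = (1 + 15 + 7 + 12) / 4 = 8.75; avg[2] = (15 + 7 + 12 + 15) / 4 = 12.25; avg[3] = (7 + 12 + 15 + 8) / 4 = 10.5; avg[4] = (12 + 15 + 8 + 12) / 4 = 11.75. Smoothed values: [7.5, 8.75, 12.25, 10.5, 11.75]

[7.5, 8.75, 12.25, 10.5, 11.75]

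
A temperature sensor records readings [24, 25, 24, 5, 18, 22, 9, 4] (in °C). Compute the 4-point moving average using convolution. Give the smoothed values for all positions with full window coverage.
4-point moving average kernel = [1, 1, 1, 1]. Apply in 'valid' mode (full window coverage): avg[0] = (24 + 25 + 24 + 5) / 4 = 19.5; avg[1] = (25 + 24 + 5 + 18) / 4 = 18.0; avg[2] = (24 + 5 + 18 + 22) / 4 = 17.25; avg[3] = (5 + 18 + 22 + 9) / 4 = 13.5; avg[4] = (18 + 22 + 9 + 4) / 4 = 13.25. Smoothed values: [19.5, 18.0, 17.25, 13.5, 13.25]

[19.5, 18.0, 17.25, 13.5, 13.25]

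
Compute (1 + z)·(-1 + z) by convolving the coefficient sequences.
Ascending coefficients: a = [1, 1], b = [-1, 1]. c[0] = 1×-1 = -1; c[1] = 1×1 + 1×-1 = 0; c[2] = 1×1 = 1. Result coefficients: [-1, 0, 1] → -1 + z^2

-1 + z^2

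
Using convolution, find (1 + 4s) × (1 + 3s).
Ascending coefficients: a = [1, 4], b = [1, 3]. c[0] = 1×1 = 1; c[1] = 1×3 + 4×1 = 7; c[2] = 4×3 = 12. Result coefficients: [1, 7, 12] → 1 + 7s + 12s^2

1 + 7s + 12s^2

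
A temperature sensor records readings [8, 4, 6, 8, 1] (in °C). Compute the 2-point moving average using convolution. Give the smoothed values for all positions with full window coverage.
2-point moving average kernel = [1, 1]. Apply in 'valid' mode (full window coverage): avg[0] = (8 + 4) / 2 = 6.0; avg[1] = (4 + 6) / 2 = 5.0; avg[2] = (6 + 8) / 2 = 7.0; avg[3] = (8 + 1) / 2 = 4.5. Smoothed values: [6.0, 5.0, 7.0, 4.5]

[6.0, 5.0, 7.0, 4.5]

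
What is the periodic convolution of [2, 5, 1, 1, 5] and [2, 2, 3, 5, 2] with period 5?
Use y[k] = Σ_j f[j]·g[(k-j) mod 5]. y[0] = 2×2 + 5×2 + 1×5 + 1×3 + 5×2 = 32; y[1] = 2×2 + 5×2 + 1×2 + 1×5 + 5×3 = 36; y[2] = 2×3 + 5×2 + 1×2 + 1×2 + 5×5 = 45; y[3] = 2×5 + 5×3 + 1×2 + 1×2 + 5×2 = 39; y[4] = 2×2 + 5×5 + 1×3 + 1×2 + 5×2 = 44. Result: [32, 36, 45, 39, 44]

[32, 36, 45, 39, 44]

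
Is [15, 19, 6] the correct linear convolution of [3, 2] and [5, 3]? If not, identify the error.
Recompute linear convolution of [3, 2] and [5, 3]: y[0] = 3×5 = 15; y[1] = 3×3 + 2×5 = 19; y[2] = 2×3 = 6 → [15, 19, 6]. Given [15, 19, 6] matches, so answer: Yes

Yes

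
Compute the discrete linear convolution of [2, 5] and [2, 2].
y[0] = 2×2 = 4; y[1] = 2×2 + 5×2 = 14; y[2] = 5×2 = 10

[4, 14, 10]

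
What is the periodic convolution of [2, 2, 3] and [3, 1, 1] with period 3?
Use y[k] = Σ_j f[j]·g[(k-j) mod 3]. y[0] = 2×3 + 2×1 + 3×1 = 11; y[1] = 2×1 + 2×3 + 3×1 = 11; y[2] = 2×1 + 2×1 + 3×3 = 13. Result: [11, 11, 13]

[11, 11, 13]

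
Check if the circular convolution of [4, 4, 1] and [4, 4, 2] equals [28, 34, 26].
Recompute circular convolution of [4, 4, 1] and [4, 4, 2]: y[0] = 4×4 + 4×2 + 1×4 = 28; y[1] = 4×4 + 4×4 + 1×2 = 34; y[2] = 4×2 + 4×4 + 1×4 = 28 → [28, 34, 28]. Compare to given [28, 34, 26]: they differ at index 2: given 26, correct 28, so answer: No

No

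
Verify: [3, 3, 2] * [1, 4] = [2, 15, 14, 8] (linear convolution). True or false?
Recompute linear convolution of [3, 3, 2] and [1, 4]: y[0] = 3×1 = 3; y[1] = 3×4 + 3×1 = 15; y[2] = 3×4 + 2×1 = 14; y[3] = 2×4 = 8 → [3, 15, 14, 8]. Compare to given [2, 15, 14, 8]: they differ at index 0: given 2, correct 3, so answer: No

No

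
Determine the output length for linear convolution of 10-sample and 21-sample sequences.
Linear/full convolution length: m + n - 1 = 10 + 21 - 1 = 30

30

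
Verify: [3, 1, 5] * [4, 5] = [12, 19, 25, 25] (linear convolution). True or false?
Recompute linear convolution of [3, 1, 5] and [4, 5]: y[0] = 3×4 = 12; y[1] = 3×5 + 1×4 = 19; y[2] = 1×5 + 5×4 = 25; y[3] = 5×5 = 25 → [12, 19, 25, 25]. Given [12, 19, 25, 25] matches, so answer: Yes

Yes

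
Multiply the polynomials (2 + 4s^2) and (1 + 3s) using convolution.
Ascending coefficients: a = [2, 0, 4], b = [1, 3]. c[0] = 2×1 = 2; c[1] = 2×3 + 0×1 = 6; c[2] = 0×3 + 4×1 = 4; c[3] = 4×3 = 12. Result coefficients: [2, 6, 4, 12] → 2 + 6s + 4s^2 + 12s^3

2 + 6s + 4s^2 + 12s^3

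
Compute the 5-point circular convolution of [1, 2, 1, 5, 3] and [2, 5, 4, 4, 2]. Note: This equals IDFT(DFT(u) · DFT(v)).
Either evaluate y[k] = Σ_j u[j]·v[(k-j) mod 5] directly, or use IDFT(DFT(u) · DFT(v)). y[0] = 1×2 + 2×2 + 1×4 + 5×4 + 3×5 = 45; y[1] = 1×5 + 2×2 + 1×2 + 5×4 + 3×4 = 43; y[2] = 1×4 + 2×5 + 1×2 + 5×2 + 3×4 = 38; y[3] = 1×4 + 2×4 + 1×5 + 5×2 + 3×2 = 33; y[4] = 1×2 + 2×4 + 1×4 + 5×5 + 3×2 = 45. Result: [45, 43, 38, 33, 45]

[45, 43, 38, 33, 45]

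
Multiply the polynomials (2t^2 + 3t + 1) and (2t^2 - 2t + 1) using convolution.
Ascending coefficients: a = [1, 3, 2], b = [1, -2, 2]. c[0] = 1×1 = 1; c[1] = 1×-2 + 3×1 = 1; c[2] = 1×2 + 3×-2 + 2×1 = -2; c[3] = 3×2 + 2×-2 = 2; c[4] = 2×2 = 4. Result coefficients: [1, 1, -2, 2, 4] → 4t^4 + 2t^3 - 2t^2 + t + 1

4t^4 + 2t^3 - 2t^2 + t + 1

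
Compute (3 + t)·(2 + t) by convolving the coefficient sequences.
Ascending coefficients: a = [3, 1], b = [2, 1]. c[0] = 3×2 = 6; c[1] = 3×1 + 1×2 = 5; c[2] = 1×1 = 1. Result coefficients: [6, 5, 1] → 6 + 5t + t^2

6 + 5t + t^2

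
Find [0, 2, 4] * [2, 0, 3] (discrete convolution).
y[0] = 0×2 = 0; y[1] = 0×0 + 2×2 = 4; y[2] = 0×3 + 2×0 + 4×2 = 8; y[3] = 2×3 + 4×0 = 6; y[4] = 4×3 = 12

[0, 4, 8, 6, 12]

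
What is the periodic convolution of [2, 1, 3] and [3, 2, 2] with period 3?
Use y[k] = Σ_j s[j]·t[(k-j) mod 3]. y[0] = 2×3 + 1×2 + 3×2 = 14; y[1] = 2×2 + 1×3 + 3×2 = 13; y[2] = 2×2 + 1×2 + 3×3 = 15. Result: [14, 13, 15]

[14, 13, 15]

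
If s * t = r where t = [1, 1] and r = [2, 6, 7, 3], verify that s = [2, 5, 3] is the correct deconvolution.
Forward-compute [2, 5, 3] * [1, 1]: r[0] = 2×1 = 2; r[1] = 2×1 + 5×1 = 7; r[2] = 5×1 + 3×1 = 8; r[3] = 3×1 = 3 → [2, 7, 8, 3]. Does not match given r = [2, 6, 7, 3].

Not verified. [2, 5, 3] * [1, 1] = [2, 7, 8, 3], which differs from [2, 6, 7, 3] at index 1.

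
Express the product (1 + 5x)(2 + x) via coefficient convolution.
Ascending coefficients: a = [1, 5], b = [2, 1]. c[0] = 1×2 = 2; c[1] = 1×1 + 5×2 = 11; c[2] = 5×1 = 5. Result coefficients: [2, 11, 5] → 2 + 11x + 5x^2

2 + 11x + 5x^2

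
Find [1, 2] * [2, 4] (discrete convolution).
y[0] = 1×2 = 2; y[1] = 1×4 + 2×2 = 8; y[2] = 2×4 = 8

[2, 8, 8]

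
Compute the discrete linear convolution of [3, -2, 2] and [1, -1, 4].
y[0] = 3×1 = 3; y[1] = 3×-1 + -2×1 = -5; y[2] = 3×4 + -2×-1 + 2×1 = 16; y[3] = -2×4 + 2×-1 = -10; y[4] = 2×4 = 8

[3, -5, 16, -10, 8]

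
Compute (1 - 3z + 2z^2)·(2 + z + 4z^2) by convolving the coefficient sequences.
Ascending coefficients: a = [1, -3, 2], b = [2, 1, 4]. c[0] = 1×2 = 2; c[1] = 1×1 + -3×2 = -5; c[2] = 1×4 + -3×1 + 2×2 = 5; c[3] = -3×4 + 2×1 = -10; c[4] = 2×4 = 8. Result coefficients: [2, -5, 5, -10, 8] → 2 - 5z + 5z^2 - 10z^3 + 8z^4

2 - 5z + 5z^2 - 10z^3 + 8z^4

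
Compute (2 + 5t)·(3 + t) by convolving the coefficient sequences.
Ascending coefficients: a = [2, 5], b = [3, 1]. c[0] = 2×3 = 6; c[1] = 2×1 + 5×3 = 17; c[2] = 5×1 = 5. Result coefficients: [6, 17, 5] → 6 + 17t + 5t^2

6 + 17t + 5t^2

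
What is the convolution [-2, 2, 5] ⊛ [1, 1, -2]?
y[0] = -2×1 = -2; y[1] = -2×1 + 2×1 = 0; y[2] = -2×-2 + 2×1 + 5×1 = 11; y[3] = 2×-2 + 5×1 = 1; y[4] = 5×-2 = -10

[-2, 0, 11, 1, -10]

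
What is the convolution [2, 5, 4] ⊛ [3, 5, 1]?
y[0] = 2×3 = 6; y[1] = 2×5 + 5×3 = 25; y[2] = 2×1 + 5×5 + 4×3 = 39; y[3] = 5×1 + 4×5 = 25; y[4] = 4×1 = 4

[6, 25, 39, 25, 4]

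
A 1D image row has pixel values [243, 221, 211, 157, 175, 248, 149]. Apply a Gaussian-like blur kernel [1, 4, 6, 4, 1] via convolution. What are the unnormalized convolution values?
Convolve image row [243, 221, 211, 157, 175, 248, 149] with kernel [1, 4, 6, 4, 1]: y[0] = 243×1 = 243; y[1] = 243×4 + 221×1 = 1193; y[2] = 243×6 + 221×4 + 211×1 = 2553; y[3] = 243×4 + 221×6 + 211×4 + 157×1 = 3299; y[4] = 243×1 + 221×4 + 211×6 + 157×4 + 175×1 = 3196; y[5] = 221×1 + 211×4 + 157×6 + 175×4 + 248×1 = 2955; y[6] = 211×1 + 157×4 + 175×6 + 248×4 + 149×1 = 3030; y[7] = 157×1 + 175×4 + 248×6 + 149×4 = 2941; y[8] = 175×1 + 248×4 + 149×6 = 2061; y[9] = 248×1 + 149×4 = 844; y[10] = 149×1 = 149 → [243, 1193, 2553, 3299, 3196, 2955, 3030, 2941, 2061, 844, 149]. Normalization factor = sum(kernel) = 16.

[243, 1193, 2553, 3299, 3196, 2955, 3030, 2941, 2061, 844, 149]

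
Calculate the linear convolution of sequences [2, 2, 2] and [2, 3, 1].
y[0] = 2×2 = 4; y[1] = 2×3 + 2×2 = 10; y[2] = 2×1 + 2×3 + 2×2 = 12; y[3] = 2×1 + 2×3 = 8; y[4] = 2×1 = 2

[4, 10, 12, 8, 2]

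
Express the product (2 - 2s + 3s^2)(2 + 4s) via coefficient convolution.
Ascending coefficients: a = [2, -2, 3], b = [2, 4]. c[0] = 2×2 = 4; c[1] = 2×4 + -2×2 = 4; c[2] = -2×4 + 3×2 = -2; c[3] = 3×4 = 12. Result coefficients: [4, 4, -2, 12] → 4 + 4s - 2s^2 + 12s^3

4 + 4s - 2s^2 + 12s^3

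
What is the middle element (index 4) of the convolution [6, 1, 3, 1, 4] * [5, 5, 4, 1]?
Use y[k] = Σ_i a[i]·b[k-i] at k=4. y[4] = 1×1 + 3×4 + 1×5 + 4×5 = 38

38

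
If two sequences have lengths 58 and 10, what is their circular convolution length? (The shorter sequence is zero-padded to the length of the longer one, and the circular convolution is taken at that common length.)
Circular convolution (zero-padding the shorter input) has length max(m, n) = max(58, 10) = 58

58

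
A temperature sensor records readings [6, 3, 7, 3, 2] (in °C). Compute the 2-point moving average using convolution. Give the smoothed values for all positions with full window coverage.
2-point moving average kernel = [1, 1]. Apply in 'valid' mode (full window coverage): avg[0] = (6 + 3) / 2 = 4.5; avg[1] = (3 + 7) / 2 = 5.0; avg[2] = (7 + 3) / 2 = 5.0; avg[3] = (3 + 2) / 2 = 2.5. Smoothed values: [4.5, 5.0, 5.0, 2.5]

[4.5, 5.0, 5.0, 2.5]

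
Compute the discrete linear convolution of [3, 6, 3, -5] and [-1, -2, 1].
y[0] = 3×-1 = -3; y[1] = 3×-2 + 6×-1 = -12; y[2] = 3×1 + 6×-2 + 3×-1 = -12; y[3] = 6×1 + 3×-2 + -5×-1 = 5; y[4] = 3×1 + -5×-2 = 13; y[5] = -5×1 = -5

[-3, -12, -12, 5, 13, -5]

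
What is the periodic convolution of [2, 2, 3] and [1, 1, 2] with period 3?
Use y[k] = Σ_j x[j]·h[(k-j) mod 3]. y[0] = 2×1 + 2×2 + 3×1 = 9; y[1] = 2×1 + 2×1 + 3×2 = 10; y[2] = 2×2 + 2×1 + 3×1 = 9. Result: [9, 10, 9]

[9, 10, 9]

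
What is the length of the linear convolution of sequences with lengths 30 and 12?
Linear/full convolution length: m + n - 1 = 30 + 12 - 1 = 41

41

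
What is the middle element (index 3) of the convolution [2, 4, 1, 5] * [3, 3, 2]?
Use y[k] = Σ_i a[i]·b[k-i] at k=3. y[3] = 4×2 + 1×3 + 5×3 = 26

26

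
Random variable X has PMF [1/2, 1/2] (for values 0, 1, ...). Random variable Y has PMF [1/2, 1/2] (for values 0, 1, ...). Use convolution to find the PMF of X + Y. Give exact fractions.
P(X+Y=k) = Σ_i P(X=i)·P(Y=k-i) — a convolution of [1/2, 1/2] and [1/2, 1/2]. P(X+Y=0) = (1/2)×(1/2) = 1/4; P(X+Y=1) = (1/2)×(1/2) + (1/2)×(1/2) = 1/4 + 1/4 = 1/2; P(X+Y=2) = (1/2)×(1/2) = 1/4. PMF: [1/4, 1/2, 1/4] (sums to 1 ✓)

[1/4, 1/2, 1/4]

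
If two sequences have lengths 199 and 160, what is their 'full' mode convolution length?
Linear/full convolution length: m + n - 1 = 199 + 160 - 1 = 358

358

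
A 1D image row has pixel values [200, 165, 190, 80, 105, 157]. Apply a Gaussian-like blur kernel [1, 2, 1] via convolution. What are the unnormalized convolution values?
Convolve image row [200, 165, 190, 80, 105, 157] with kernel [1, 2, 1]: y[0] = 200×1 = 200; y[1] = 200×2 + 165×1 = 565; y[2] = 200×1 + 165×2 + 190×1 = 720; y[3] = 165×1 + 190×2 + 80×1 = 625; y[4] = 190×1 + 80×2 + 105×1 = 455; y[5] = 80×1 + 105×2 + 157×1 = 447; y[6] = 105×1 + 157×2 = 419; y[7] = 157×1 = 157 → [200, 565, 720, 625, 455, 447, 419, 157]. Normalization factor = sum(kernel) = 4.

[200, 565, 720, 625, 455, 447, 419, 157]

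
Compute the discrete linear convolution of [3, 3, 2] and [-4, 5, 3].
y[0] = 3×-4 = -12; y[1] = 3×5 + 3×-4 = 3; y[2] = 3×3 + 3×5 + 2×-4 = 16; y[3] = 3×3 + 2×5 = 19; y[4] = 2×3 = 6

[-12, 3, 16, 19, 6]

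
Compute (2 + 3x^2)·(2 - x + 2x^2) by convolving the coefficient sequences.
Ascending coefficients: a = [2, 0, 3], b = [2, -1, 2]. c[0] = 2×2 = 4; c[1] = 2×-1 + 0×2 = -2; c[2] = 2×2 + 0×-1 + 3×2 = 10; c[3] = 0×2 + 3×-1 = -3; c[4] = 3×2 = 6. Result coefficients: [4, -2, 10, -3, 6] → 4 - 2x + 10x^2 - 3x^3 + 6x^4

4 - 2x + 10x^2 - 3x^3 + 6x^4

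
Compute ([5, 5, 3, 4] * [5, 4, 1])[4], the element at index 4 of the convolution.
Use y[k] = Σ_i a[i]·b[k-i] at k=4. y[4] = 3×1 + 4×4 = 19

19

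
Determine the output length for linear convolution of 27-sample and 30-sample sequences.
Linear/full convolution length: m + n - 1 = 27 + 30 - 1 = 56

56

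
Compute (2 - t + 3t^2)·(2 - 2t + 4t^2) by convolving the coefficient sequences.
Ascending coefficients: a = [2, -1, 3], b = [2, -2, 4]. c[0] = 2×2 = 4; c[1] = 2×-2 + -1×2 = -6; c[2] = 2×4 + -1×-2 + 3×2 = 16; c[3] = -1×4 + 3×-2 = -10; c[4] = 3×4 = 12. Result coefficients: [4, -6, 16, -10, 12] → 4 - 6t + 16t^2 - 10t^3 + 12t^4

4 - 6t + 16t^2 - 10t^3 + 12t^4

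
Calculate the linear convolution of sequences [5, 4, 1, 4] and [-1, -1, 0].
y[0] = 5×-1 = -5; y[1] = 5×-1 + 4×-1 = -9; y[2] = 5×0 + 4×-1 + 1×-1 = -5; y[3] = 4×0 + 1×-1 + 4×-1 = -5; y[4] = 1×0 + 4×-1 = -4; y[5] = 4×0 = 0

[-5, -9, -5, -5, -4, 0]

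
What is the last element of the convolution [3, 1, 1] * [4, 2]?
Use y[k] = Σ_i a[i]·b[k-i] at k=3. y[3] = 1×2 = 2

2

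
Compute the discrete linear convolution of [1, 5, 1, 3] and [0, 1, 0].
y[0] = 1×0 = 0; y[1] = 1×1 + 5×0 = 1; y[2] = 1×0 + 5×1 + 1×0 = 5; y[3] = 5×0 + 1×1 + 3×0 = 1; y[4] = 1×0 + 3×1 = 3; y[5] = 3×0 = 0

[0, 1, 5, 1, 3, 0]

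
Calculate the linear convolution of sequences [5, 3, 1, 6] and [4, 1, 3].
y[0] = 5×4 = 20; y[1] = 5×1 + 3×4 = 17; y[2] = 5×3 + 3×1 + 1×4 = 22; y[3] = 3×3 + 1×1 + 6×4 = 34; y[4] = 1×3 + 6×1 = 9; y[5] = 6×3 = 18

[20, 17, 22, 34, 9, 18]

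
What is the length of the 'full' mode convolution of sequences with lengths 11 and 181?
Linear/full convolution length: m + n - 1 = 11 + 181 - 1 = 191

191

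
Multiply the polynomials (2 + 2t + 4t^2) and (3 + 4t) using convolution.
Ascending coefficients: a = [2, 2, 4], b = [3, 4]. c[0] = 2×3 = 6; c[1] = 2×4 + 2×3 = 14; c[2] = 2×4 + 4×3 = 20; c[3] = 4×4 = 16. Result coefficients: [6, 14, 20, 16] → 6 + 14t + 20t^2 + 16t^3

6 + 14t + 20t^2 + 16t^3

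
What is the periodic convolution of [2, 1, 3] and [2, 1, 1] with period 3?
Use y[k] = Σ_j a[j]·b[(k-j) mod 3]. y[0] = 2×2 + 1×1 + 3×1 = 8; y[1] = 2×1 + 1×2 + 3×1 = 7; y[2] = 2×1 + 1×1 + 3×2 = 9. Result: [8, 7, 9]

[8, 7, 9]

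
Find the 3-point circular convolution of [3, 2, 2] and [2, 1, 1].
Use y[k] = Σ_j u[j]·v[(k-j) mod 3]. y[0] = 3×2 + 2×1 + 2×1 = 10; y[1] = 3×1 + 2×2 + 2×1 = 9; y[2] = 3×1 + 2×1 + 2×2 = 9. Result: [10, 9, 9]

[10, 9, 9]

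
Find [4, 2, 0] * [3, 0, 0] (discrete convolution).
y[0] = 4×3 = 12; y[1] = 4×0 + 2×3 = 6; y[2] = 4×0 + 2×0 + 0×3 = 0; y[3] = 2×0 + 0×0 = 0; y[4] = 0×0 = 0

[12, 6, 0, 0, 0]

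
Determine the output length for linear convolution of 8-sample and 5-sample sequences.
Linear/full convolution length: m + n - 1 = 8 + 5 - 1 = 12

12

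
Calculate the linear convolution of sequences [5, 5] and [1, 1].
y[0] = 5×1 = 5; y[1] = 5×1 + 5×1 = 10; y[2] = 5×1 = 5

[5, 10, 5]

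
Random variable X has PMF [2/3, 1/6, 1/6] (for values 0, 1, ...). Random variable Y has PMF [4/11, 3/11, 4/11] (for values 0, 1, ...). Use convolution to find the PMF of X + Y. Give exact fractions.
P(X+Y=k) = Σ_i P(X=i)·P(Y=k-i) — a convolution of [2/3, 1/6, 1/6] and [4/11, 3/11, 4/11]. P(X+Y=0) = (2/3)×(4/11) = 8/33; P(X+Y=1) = (2/3)×(3/11) + (1/6)×(4/11) = 2/11 + 2/33 = 8/33; P(X+Y=2) = (2/3)×(4/11) + (1/6)×(3/11) + (1/6)×(4/11) = 8/33 + 1/22 + 2/33 = 23/66; P(X+Y=3) = (1/6)×(4/11) + (1/6)×(3/11) = 2/33 + 1/22 = 7/66; P(X+Y=4) = (1/6)×(4/11) = 2/33. PMF: [8/33, 8/33, 23/66, 7/66, 2/33] (sums to 1 ✓)

[8/33, 8/33, 23/66, 7/66, 2/33]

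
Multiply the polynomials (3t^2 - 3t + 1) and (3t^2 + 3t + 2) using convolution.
Ascending coefficients: a = [1, -3, 3], b = [2, 3, 3]. c[0] = 1×2 = 2; c[1] = 1×3 + -3×2 = -3; c[2] = 1×3 + -3×3 + 3×2 = 0; c[3] = -3×3 + 3×3 = 0; c[4] = 3×3 = 9. Result coefficients: [2, -3, 0, 0, 9] → 9t^4 - 3t + 2

9t^4 - 3t + 2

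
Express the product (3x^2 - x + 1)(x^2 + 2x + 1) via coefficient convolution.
Ascending coefficients: a = [1, -1, 3], b = [1, 2, 1]. c[0] = 1×1 = 1; c[1] = 1×2 + -1×1 = 1; c[2] = 1×1 + -1×2 + 3×1 = 2; c[3] = -1×1 + 3×2 = 5; c[4] = 3×1 = 3. Result coefficients: [1, 1, 2, 5, 3] → 3x^4 + 5x^3 + 2x^2 + x + 1

3x^4 + 5x^3 + 2x^2 + x + 1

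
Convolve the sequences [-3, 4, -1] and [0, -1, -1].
y[0] = -3×0 = 0; y[1] = -3×-1 + 4×0 = 3; y[2] = -3×-1 + 4×-1 + -1×0 = -1; y[3] = 4×-1 + -1×-1 = -3; y[4] = -1×-1 = 1

[0, 3, -1, -3, 1]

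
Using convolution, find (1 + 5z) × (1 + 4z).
Ascending coefficients: a = [1, 5], b = [1, 4]. c[0] = 1×1 = 1; c[1] = 1×4 + 5×1 = 9; c[2] = 5×4 = 20. Result coefficients: [1, 9, 20] → 1 + 9z + 20z^2

1 + 9z + 20z^2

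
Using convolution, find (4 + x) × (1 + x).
Ascending coefficients: a = [4, 1], b = [1, 1]. c[0] = 4×1 = 4; c[1] = 4×1 + 1×1 = 5; c[2] = 1×1 = 1. Result coefficients: [4, 5, 1] → 4 + 5x + x^2

4 + 5x + x^2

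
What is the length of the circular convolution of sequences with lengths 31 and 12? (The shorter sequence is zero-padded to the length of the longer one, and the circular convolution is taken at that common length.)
Circular convolution (zero-padding the shorter input) has length max(m, n) = max(31, 12) = 31

31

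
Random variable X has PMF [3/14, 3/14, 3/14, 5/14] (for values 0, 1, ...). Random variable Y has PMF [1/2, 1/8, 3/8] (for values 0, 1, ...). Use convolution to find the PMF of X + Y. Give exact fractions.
P(X+Y=k) = Σ_i P(X=i)·P(Y=k-i) — a convolution of [3/14, 3/14, 3/14, 5/14] and [1/2, 1/8, 3/8]. P(X+Y=0) = (3/14)×(1/2) = 3/28; P(X+Y=1) = (3/14)×(1/8) + (3/14)×(1/2) = 3/112 + 3/28 = 15/112; P(X+Y=2) = (3/14)×(3/8) + (3/14)×(1/8) + (3/14)×(1/2) = 9/112 + 3/112 + 3/28 = 3/14; P(X+Y=3) = (3/14)×(3/8) + (3/14)×(1/8) + (5/14)×(1/2) = 9/112 + 3/112 + 5/28 = 2/7; P(X+Y=4) = (3/14)×(3/8) + (5/14)×(1/8) = 9/112 + 5/112 = 1/8; P(X+Y=5) = (5/14)×(3/8) = 15/112. PMF: [3/28, 15/112, 3/14, 2/7, 1/8, 15/112] (sums to 1 ✓)

[3/28, 15/112, 3/14, 2/7, 1/8, 15/112]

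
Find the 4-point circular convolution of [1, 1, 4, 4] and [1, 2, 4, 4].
Use y[k] = Σ_j u[j]·v[(k-j) mod 4]. y[0] = 1×1 + 1×4 + 4×4 + 4×2 = 29; y[1] = 1×2 + 1×1 + 4×4 + 4×4 = 35; y[2] = 1×4 + 1×2 + 4×1 + 4×4 = 26; y[3] = 1×4 + 1×4 + 4×2 + 4×1 = 20. Result: [29, 35, 26, 20]

[29, 35, 26, 20]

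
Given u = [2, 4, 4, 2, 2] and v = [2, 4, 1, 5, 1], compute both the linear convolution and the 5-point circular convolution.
Linear: y_lin[0] = 2×2 = 4; y_lin[1] = 2×4 + 4×2 = 16; y_lin[2] = 2×1 + 4×4 + 4×2 = 26; y_lin[3] = 2×5 + 4×1 + 4×4 + 2×2 = 34; y_lin[4] = 2×1 + 4×5 + 4×1 + 2×4 + 2×2 = 38; y_lin[5] = 4×1 + 4×5 + 2×1 + 2×4 = 34; y_lin[6] = 4×1 + 2×5 + 2×1 = 16; y_lin[7] = 2×1 + 2×5 = 12; y_lin[8] = 2×1 = 2 → [4, 16, 26, 34, 38, 34, 16, 12, 2]. Circular (length 5): y[0] = 2×2 + 4×1 + 4×5 + 2×1 + 2×4 = 38; y[1] = 2×4 + 4×2 + 4×1 + 2×5 + 2×1 = 32; y[2] = 2×1 + 4×4 + 4×2 + 2×1 + 2×5 = 38; y[3] = 2×5 + 4×1 + 4×4 + 2×2 + 2×1 = 36; y[4] = 2×1 + 4×5 + 4×1 + 2×4 + 2×2 = 38 → [38, 32, 38, 36, 38]

Linear: [4, 16, 26, 34, 38, 34, 16, 12, 2], Circular: [38, 32, 38, 36, 38]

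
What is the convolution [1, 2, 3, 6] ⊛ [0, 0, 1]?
y[0] = 1×0 = 0; y[1] = 1×0 + 2×0 = 0; y[2] = 1×1 + 2×0 + 3×0 = 1; y[3] = 2×1 + 3×0 + 6×0 = 2; y[4] = 3×1 + 6×0 = 3; y[5] = 6×1 = 6

[0, 0, 1, 2, 3, 6]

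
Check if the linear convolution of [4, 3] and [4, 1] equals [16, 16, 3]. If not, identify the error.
Recompute linear convolution of [4, 3] and [4, 1]: y[0] = 4×4 = 16; y[1] = 4×1 + 3×4 = 16; y[2] = 3×1 = 3 → [16, 16, 3]. Given [16, 16, 3] matches, so answer: Yes

Yes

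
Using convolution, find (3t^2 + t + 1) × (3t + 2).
Ascending coefficients: a = [1, 1, 3], b = [2, 3]. c[0] = 1×2 = 2; c[1] = 1×3 + 1×2 = 5; c[2] = 1×3 + 3×2 = 9; c[3] = 3×3 = 9. Result coefficients: [2, 5, 9, 9] → 9t^3 + 9t^2 + 5t + 2

9t^3 + 9t^2 + 5t + 2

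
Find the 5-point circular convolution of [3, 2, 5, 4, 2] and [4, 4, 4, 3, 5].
Use y[k] = Σ_j u[j]·v[(k-j) mod 5]. y[0] = 3×4 + 2×5 + 5×3 + 4×4 + 2×4 = 61; y[1] = 3×4 + 2×4 + 5×5 + 4×3 + 2×4 = 65; y[2] = 3×4 + 2×4 + 5×4 + 4×5 + 2×3 = 66; y[3] = 3×3 + 2×4 + 5×4 + 4×4 + 2×5 = 63; y[4] = 3×5 + 2×3 + 5×4 + 4×4 + 2×4 = 65. Result: [61, 65, 66, 63, 65]

[61, 65, 66, 63, 65]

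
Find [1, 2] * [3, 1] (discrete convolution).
y[0] = 1×3 = 3; y[1] = 1×1 + 2×3 = 7; y[2] = 2×1 = 2

[3, 7, 2]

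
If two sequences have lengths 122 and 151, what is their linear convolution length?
Linear/full convolution length: m + n - 1 = 122 + 151 - 1 = 272

272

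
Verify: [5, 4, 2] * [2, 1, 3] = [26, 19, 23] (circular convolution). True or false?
Recompute circular convolution of [5, 4, 2] and [2, 1, 3]: y[0] = 5×2 + 4×3 + 2×1 = 24; y[1] = 5×1 + 4×2 + 2×3 = 19; y[2] = 5×3 + 4×1 + 2×2 = 23 → [24, 19, 23]. Compare to given [26, 19, 23]: they differ at index 0: given 26, correct 24, so answer: No

No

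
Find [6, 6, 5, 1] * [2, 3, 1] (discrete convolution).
y[0] = 6×2 = 12; y[1] = 6×3 + 6×2 = 30; y[2] = 6×1 + 6×3 + 5×2 = 34; y[3] = 6×1 + 5×3 + 1×2 = 23; y[4] = 5×1 + 1×3 = 8; y[5] = 1×1 = 1

[12, 30, 34, 23, 8, 1]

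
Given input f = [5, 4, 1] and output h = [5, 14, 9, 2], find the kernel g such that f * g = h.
Output length 4 = len(f) + len(g) - 1 ⇒ len(g) = 2. Solve g forward using g[k] = (h[k] - Σ_{i≥1} f[i]·g[k-i]) / f[0]: g[0] = h[0] / f[0] = 5 / 5 = 1; g[1] = (h[1] - 4×1) / f[0] = (14 - 4×1) / 5 = 2. So g = [1, 2]. Forward-check [5, 4, 1] * [1, 2]: h[0] = 5×1 = 5; h[1] = 5×2 + 4×1 = 14; h[2] = 4×2 + 1×1 = 9; h[3] = 1×2 = 2 → [5, 14, 9, 2] ✓

[1, 2]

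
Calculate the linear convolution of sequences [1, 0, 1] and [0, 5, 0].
y[0] = 1×0 = 0; y[1] = 1×5 + 0×0 = 5; y[2] = 1×0 + 0×5 + 1×0 = 0; y[3] = 0×0 + 1×5 = 5; y[4] = 1×0 = 0

[0, 5, 0, 5, 0]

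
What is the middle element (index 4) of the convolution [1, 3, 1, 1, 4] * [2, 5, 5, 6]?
Use y[k] = Σ_i a[i]·b[k-i] at k=4. y[4] = 3×6 + 1×5 + 1×5 + 4×2 = 36

36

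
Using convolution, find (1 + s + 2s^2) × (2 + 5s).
Ascending coefficients: a = [1, 1, 2], b = [2, 5]. c[0] = 1×2 = 2; c[1] = 1×5 + 1×2 = 7; c[2] = 1×5 + 2×2 = 9; c[3] = 2×5 = 10. Result coefficients: [2, 7, 9, 10] → 2 + 7s + 9s^2 + 10s^3

2 + 7s + 9s^2 + 10s^3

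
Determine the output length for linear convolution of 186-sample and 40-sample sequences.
Linear/full convolution length: m + n - 1 = 186 + 40 - 1 = 225

225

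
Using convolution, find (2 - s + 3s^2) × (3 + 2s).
Ascending coefficients: a = [2, -1, 3], b = [3, 2]. c[0] = 2×3 = 6; c[1] = 2×2 + -1×3 = 1; c[2] = -1×2 + 3×3 = 7; c[3] = 3×2 = 6. Result coefficients: [6, 1, 7, 6] → 6 + s + 7s^2 + 6s^3

6 + s + 7s^2 + 6s^3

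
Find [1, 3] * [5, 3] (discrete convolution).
y[0] = 1×5 = 5; y[1] = 1×3 + 3×5 = 18; y[2] = 3×3 = 9

[5, 18, 9]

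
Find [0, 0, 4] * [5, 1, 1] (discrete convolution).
y[0] = 0×5 = 0; y[1] = 0×1 + 0×5 = 0; y[2] = 0×1 + 0×1 + 4×5 = 20; y[3] = 0×1 + 4×1 = 4; y[4] = 4×1 = 4

[0, 0, 20, 4, 4]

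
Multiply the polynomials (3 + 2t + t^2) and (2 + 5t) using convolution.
Ascending coefficients: a = [3, 2, 1], b = [2, 5]. c[0] = 3×2 = 6; c[1] = 3×5 + 2×2 = 19; c[2] = 2×5 + 1×2 = 12; c[3] = 1×5 = 5. Result coefficients: [6, 19, 12, 5] → 6 + 19t + 12t^2 + 5t^3

6 + 19t + 12t^2 + 5t^3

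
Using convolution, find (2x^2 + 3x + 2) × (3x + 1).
Ascending coefficients: a = [2, 3, 2], b = [1, 3]. c[0] = 2×1 = 2; c[1] = 2×3 + 3×1 = 9; c[2] = 3×3 + 2×1 = 11; c[3] = 2×3 = 6. Result coefficients: [2, 9, 11, 6] → 6x^3 + 11x^2 + 9x + 2

6x^3 + 11x^2 + 9x + 2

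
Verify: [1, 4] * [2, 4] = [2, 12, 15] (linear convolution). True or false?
Recompute linear convolution of [1, 4] and [2, 4]: y[0] = 1×2 = 2; y[1] = 1×4 + 4×2 = 12; y[2] = 4×4 = 16 → [2, 12, 16]. Compare to given [2, 12, 15]: they differ at index 2: given 15, correct 16, so answer: No

No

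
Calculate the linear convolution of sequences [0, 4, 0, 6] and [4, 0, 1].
y[0] = 0×4 = 0; y[1] = 0×0 + 4×4 = 16; y[2] = 0×1 + 4×0 + 0×4 = 0; y[3] = 4×1 + 0×0 + 6×4 = 28; y[4] = 0×1 + 6×0 = 0; y[5] = 6×1 = 6

[0, 16, 0, 28, 0, 6]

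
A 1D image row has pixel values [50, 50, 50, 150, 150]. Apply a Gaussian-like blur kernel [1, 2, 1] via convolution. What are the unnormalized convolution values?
Convolve image row [50, 50, 50, 150, 150] with kernel [1, 2, 1]: y[0] = 50×1 = 50; y[1] = 50×2 + 50×1 = 150; y[2] = 50×1 + 50×2 + 50×1 = 200; y[3] = 50×1 + 50×2 + 150×1 = 300; y[4] = 50×1 + 150×2 + 150×1 = 500; y[5] = 150×1 + 150×2 = 450; y[6] = 150×1 = 150 → [50, 150, 200, 300, 500, 450, 150]. Normalization factor = sum(kernel) = 4.

[50, 150, 200, 300, 500, 450, 150]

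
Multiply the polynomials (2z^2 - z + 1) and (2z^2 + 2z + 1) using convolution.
Ascending coefficients: a = [1, -1, 2], b = [1, 2, 2]. c[0] = 1×1 = 1; c[1] = 1×2 + -1×1 = 1; c[2] = 1×2 + -1×2 + 2×1 = 2; c[3] = -1×2 + 2×2 = 2; c[4] = 2×2 = 4. Result coefficients: [1, 1, 2, 2, 4] → 4z^4 + 2z^3 + 2z^2 + z + 1

4z^4 + 2z^3 + 2z^2 + z + 1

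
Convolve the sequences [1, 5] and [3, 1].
y[0] = 1×3 = 3; y[1] = 1×1 + 5×3 = 16; y[2] = 5×1 = 5

[3, 16, 5]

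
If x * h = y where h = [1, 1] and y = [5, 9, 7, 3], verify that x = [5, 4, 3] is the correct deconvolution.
Forward-compute [5, 4, 3] * [1, 1]: y[0] = 5×1 = 5; y[1] = 5×1 + 4×1 = 9; y[2] = 4×1 + 3×1 = 7; y[3] = 3×1 = 3 → [5, 9, 7, 3]. Matches given y = [5, 9, 7, 3], so verified.

Verified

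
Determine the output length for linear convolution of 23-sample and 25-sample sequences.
Linear/full convolution length: m + n - 1 = 23 + 25 - 1 = 47

47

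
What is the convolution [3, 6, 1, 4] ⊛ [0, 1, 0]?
y[0] = 3×0 = 0; y[1] = 3×1 + 6×0 = 3; y[2] = 3×0 + 6×1 + 1×0 = 6; y[3] = 6×0 + 1×1 + 4×0 = 1; y[4] = 1×0 + 4×1 = 4; y[5] = 4×0 = 0

[0, 3, 6, 1, 4, 0]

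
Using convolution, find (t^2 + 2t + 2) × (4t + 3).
Ascending coefficients: a = [2, 2, 1], b = [3, 4]. c[0] = 2×3 = 6; c[1] = 2×4 + 2×3 = 14; c[2] = 2×4 + 1×3 = 11; c[3] = 1×4 = 4. Result coefficients: [6, 14, 11, 4] → 4t^3 + 11t^2 + 14t + 6

4t^3 + 11t^2 + 14t + 6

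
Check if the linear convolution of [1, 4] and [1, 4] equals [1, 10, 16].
Recompute linear convolution of [1, 4] and [1, 4]: y[0] = 1×1 = 1; y[1] = 1×4 + 4×1 = 8; y[2] = 4×4 = 16 → [1, 8, 16]. Compare to given [1, 10, 16]: they differ at index 1: given 10, correct 8, so answer: No

No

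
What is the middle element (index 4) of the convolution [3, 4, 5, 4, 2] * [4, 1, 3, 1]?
Use y[k] = Σ_i a[i]·b[k-i] at k=4. y[4] = 4×1 + 5×3 + 4×1 + 2×4 = 31

31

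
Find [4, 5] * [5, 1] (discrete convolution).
y[0] = 4×5 = 20; y[1] = 4×1 + 5×5 = 29; y[2] = 5×1 = 5

[20, 29, 5]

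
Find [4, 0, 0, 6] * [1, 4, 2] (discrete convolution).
y[0] = 4×1 = 4; y[1] = 4×4 + 0×1 = 16; y[2] = 4×2 + 0×4 + 0×1 = 8; y[3] = 0×2 + 0×4 + 6×1 = 6; y[4] = 0×2 + 6×4 = 24; y[5] = 6×2 = 12

[4, 16, 8, 6, 24, 12]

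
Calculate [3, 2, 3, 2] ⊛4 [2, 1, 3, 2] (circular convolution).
Use y[k] = Σ_j x[j]·h[(k-j) mod 4]. y[0] = 3×2 + 2×2 + 3×3 + 2×1 = 21; y[1] = 3×1 + 2×2 + 3×2 + 2×3 = 19; y[2] = 3×3 + 2×1 + 3×2 + 2×2 = 21; y[3] = 3×2 + 2×3 + 3×1 + 2×2 = 19. Result: [21, 19, 21, 19]

[21, 19, 21, 19]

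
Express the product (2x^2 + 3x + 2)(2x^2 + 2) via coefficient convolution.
Ascending coefficients: a = [2, 3, 2], b = [2, 0, 2]. c[0] = 2×2 = 4; c[1] = 2×0 + 3×2 = 6; c[2] = 2×2 + 3×0 + 2×2 = 8; c[3] = 3×2 + 2×0 = 6; c[4] = 2×2 = 4. Result coefficients: [4, 6, 8, 6, 4] → 4x^4 + 6x^3 + 8x^2 + 6x + 4

4x^4 + 6x^3 + 8x^2 + 6x + 4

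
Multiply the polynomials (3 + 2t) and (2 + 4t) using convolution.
Ascending coefficients: a = [3, 2], b = [2, 4]. c[0] = 3×2 = 6; c[1] = 3×4 + 2×2 = 16; c[2] = 2×4 = 8. Result coefficients: [6, 16, 8] → 6 + 16t + 8t^2

6 + 16t + 8t^2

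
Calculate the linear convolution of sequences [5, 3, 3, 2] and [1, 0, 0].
y[0] = 5×1 = 5; y[1] = 5×0 + 3×1 = 3; y[2] = 5×0 + 3×0 + 3×1 = 3; y[3] = 3×0 + 3×0 + 2×1 = 2; y[4] = 3×0 + 2×0 = 0; y[5] = 2×0 = 0

[5, 3, 3, 2, 0, 0]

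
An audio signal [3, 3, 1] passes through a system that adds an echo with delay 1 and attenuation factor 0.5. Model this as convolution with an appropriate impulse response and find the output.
Direct-path + delayed-attenuated-path model → impulse response h = [1, 0.5] (1 at lag 0, 0.5 at lag 1). Output y[n] = x[n] + 0.5·x[n - 1] (with x[n] = 0 outside 0..2): y[0] = 3 + 0.5×0 = 3; y[1] = 3 + 0.5×3 = 4.5; y[2] = 1 + 0.5×3 = 2.5; y[3] = 0 + 0.5×1 = 0.5. So y = [3, 4.5, 2.5, 0.5]

[3, 4.5, 2.5, 0.5]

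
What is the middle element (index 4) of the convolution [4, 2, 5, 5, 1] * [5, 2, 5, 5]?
Use y[k] = Σ_i a[i]·b[k-i] at k=4. y[4] = 2×5 + 5×5 + 5×2 + 1×5 = 50

50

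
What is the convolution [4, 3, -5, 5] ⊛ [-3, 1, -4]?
y[0] = 4×-3 = -12; y[1] = 4×1 + 3×-3 = -5; y[2] = 4×-4 + 3×1 + -5×-3 = 2; y[3] = 3×-4 + -5×1 + 5×-3 = -32; y[4] = -5×-4 + 5×1 = 25; y[5] = 5×-4 = -20

[-12, -5, 2, -32, 25, -20]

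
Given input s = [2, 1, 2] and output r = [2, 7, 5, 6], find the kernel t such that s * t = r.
Output length 4 = len(s) + len(t) - 1 ⇒ len(t) = 2. Solve t forward using t[k] = (r[k] - Σ_{i≥1} s[i]·t[k-i]) / s[0]: t[0] = r[0] / s[0] = 2 / 2 = 1; t[1] = (r[1] - 1×1) / s[0] = (7 - 1×1) / 2 = 3. So t = [1, 3]. Forward-check [2, 1, 2] * [1, 3]: r[0] = 2×1 = 2; r[1] = 2×3 + 1×1 = 7; r[2] = 1×3 + 2×1 = 5; r[3] = 2×3 = 6 → [2, 7, 5, 6] ✓

[1, 3]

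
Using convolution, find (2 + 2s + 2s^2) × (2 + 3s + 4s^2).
Ascending coefficients: a = [2, 2, 2], b = [2, 3, 4]. c[0] = 2×2 = 4; c[1] = 2×3 + 2×2 = 10; c[2] = 2×4 + 2×3 + 2×2 = 18; c[3] = 2×4 + 2×3 = 14; c[4] = 2×4 = 8. Result coefficients: [4, 10, 18, 14, 8] → 4 + 10s + 18s^2 + 14s^3 + 8s^4

4 + 10s + 18s^2 + 14s^3 + 8s^4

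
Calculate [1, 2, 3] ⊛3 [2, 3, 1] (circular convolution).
Use y[k] = Σ_j u[j]·v[(k-j) mod 3]. y[0] = 1×2 + 2×1 + 3×3 = 13; y[1] = 1×3 + 2×2 + 3×1 = 10; y[2] = 1×1 + 2×3 + 3×2 = 13. Result: [13, 10, 13]

[13, 10, 13]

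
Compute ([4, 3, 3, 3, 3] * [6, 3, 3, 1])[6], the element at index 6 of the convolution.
Use y[k] = Σ_i a[i]·b[k-i] at k=6. y[6] = 3×1 + 3×3 = 12

12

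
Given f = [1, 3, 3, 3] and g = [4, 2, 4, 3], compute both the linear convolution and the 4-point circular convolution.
Linear: y_lin[0] = 1×4 = 4; y_lin[1] = 1×2 + 3×4 = 14; y_lin[2] = 1×4 + 3×2 + 3×4 = 22; y_lin[3] = 1×3 + 3×4 + 3×2 + 3×4 = 33; y_lin[4] = 3×3 + 3×4 + 3×2 = 27; y_lin[5] = 3×3 + 3×4 = 21; y_lin[6] = 3×3 = 9 → [4, 14, 22, 33, 27, 21, 9]. Circular (length 4): y[0] = 1×4 + 3×3 + 3×4 + 3×2 = 31; y[1] = 1×2 + 3×4 + 3×3 + 3×4 = 35; y[2] = 1×4 + 3×2 + 3×4 + 3×3 = 31; y[3] = 1×3 + 3×4 + 3×2 + 3×4 = 33 → [31, 35, 31, 33]

Linear: [4, 14, 22, 33, 27, 21, 9], Circular: [31, 35, 31, 33]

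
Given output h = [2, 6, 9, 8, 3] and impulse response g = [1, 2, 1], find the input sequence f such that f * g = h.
Deconvolve h=[2, 6, 9, 8, 3] by g=[1, 2, 1]. Since g[0]=1, solve forward: f[0] = h[0] / 1 = 2; f[1] = (h[1] - 2×2) / 1 = 2; f[2] = (h[2] - 2×2 - 2×1) / 1 = 3. So f = [2, 2, 3]. Check by forward convolution: h[0] = 2×1 = 2; h[1] = 2×2 + 2×1 = 6; h[2] = 2×1 + 2×2 + 3×1 = 9; h[3] = 2×1 + 3×2 = 8; h[4] = 3×1 = 3

[2, 2, 3]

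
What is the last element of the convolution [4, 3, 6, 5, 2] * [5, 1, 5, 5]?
Use y[k] = Σ_i a[i]·b[k-i] at k=7. y[7] = 2×5 = 10

10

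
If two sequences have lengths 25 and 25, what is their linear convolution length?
Linear/full convolution length: m + n - 1 = 25 + 25 - 1 = 49

49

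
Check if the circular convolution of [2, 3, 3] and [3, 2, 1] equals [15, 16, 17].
Recompute circular convolution of [2, 3, 3] and [3, 2, 1]: y[0] = 2×3 + 3×1 + 3×2 = 15; y[1] = 2×2 + 3×3 + 3×1 = 16; y[2] = 2×1 + 3×2 + 3×3 = 17 → [15, 16, 17]. Given [15, 16, 17] matches, so answer: Yes

Yes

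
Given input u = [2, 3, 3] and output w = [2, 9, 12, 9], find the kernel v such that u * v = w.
Output length 4 = len(u) + len(v) - 1 ⇒ len(v) = 2. Solve v forward using v[k] = (w[k] - Σ_{i≥1} u[i]·v[k-i]) / u[0]: v[0] = w[0] / u[0] = 2 / 2 = 1; v[1] = (w[1] - 3×1) / u[0] = (9 - 3×1) / 2 = 3. So v = [1, 3]. Forward-check [2, 3, 3] * [1, 3]: w[0] = 2×1 = 2; w[1] = 2×3 + 3×1 = 9; w[2] = 3×3 + 3×1 = 12; w[3] = 3×3 = 9 → [2, 9, 12, 9] ✓

[1, 3]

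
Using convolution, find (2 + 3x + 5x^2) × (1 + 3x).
Ascending coefficients: a = [2, 3, 5], b = [1, 3]. c[0] = 2×1 = 2; c[1] = 2×3 + 3×1 = 9; c[2] = 3×3 + 5×1 = 14; c[3] = 5×3 = 15. Result coefficients: [2, 9, 14, 15] → 2 + 9x + 14x^2 + 15x^3

2 + 9x + 14x^2 + 15x^3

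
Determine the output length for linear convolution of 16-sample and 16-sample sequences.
Linear/full convolution length: m + n - 1 = 16 + 16 - 1 = 31

31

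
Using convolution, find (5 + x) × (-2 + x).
Ascending coefficients: a = [5, 1], b = [-2, 1]. c[0] = 5×-2 = -10; c[1] = 5×1 + 1×-2 = 3; c[2] = 1×1 = 1. Result coefficients: [-10, 3, 1] → -10 + 3x + x^2

-10 + 3x + x^2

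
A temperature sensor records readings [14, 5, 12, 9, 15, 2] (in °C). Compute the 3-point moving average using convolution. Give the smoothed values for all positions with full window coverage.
3-point moving average kernel = [1, 1, 1]. Apply in 'valid' mode (full window coverage): avg[0] = (14 + 5 + 12) / 3 = 10.33; avg[1] = (5 + 12 + 9) / 3 = 8.67; avg[2] = (12 + 9 + 15) / 3 = 12.0; avg[3] = (9 + 15 + 2) / 3 = 8.67. Smoothed values: [10.33, 8.67, 12.0, 8.67]

[10.33, 8.67, 12.0, 8.67]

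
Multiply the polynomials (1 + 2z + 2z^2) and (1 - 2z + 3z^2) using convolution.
Ascending coefficients: a = [1, 2, 2], b = [1, -2, 3]. c[0] = 1×1 = 1; c[1] = 1×-2 + 2×1 = 0; c[2] = 1×3 + 2×-2 + 2×1 = 1; c[3] = 2×3 + 2×-2 = 2; c[4] = 2×3 = 6. Result coefficients: [1, 0, 1, 2, 6] → 1 + z^2 + 2z^3 + 6z^4

1 + z^2 + 2z^3 + 6z^4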